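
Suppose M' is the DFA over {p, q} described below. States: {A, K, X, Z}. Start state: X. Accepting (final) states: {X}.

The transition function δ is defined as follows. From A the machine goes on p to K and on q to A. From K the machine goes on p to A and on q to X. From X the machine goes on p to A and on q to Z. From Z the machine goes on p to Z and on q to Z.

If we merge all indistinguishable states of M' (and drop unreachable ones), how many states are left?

4

All states are reachable from the start state.
P0 = {X} | {A,K,Z}.
On input q, block {A,K,Z} splits into {A,Z} and {K}.
Refine {A,Z} on symbol p: members go to different blocks, giving {A} and {Z}.
Stable partition: {X} | {A} | {K} | {Z} — 4 equivalence classes.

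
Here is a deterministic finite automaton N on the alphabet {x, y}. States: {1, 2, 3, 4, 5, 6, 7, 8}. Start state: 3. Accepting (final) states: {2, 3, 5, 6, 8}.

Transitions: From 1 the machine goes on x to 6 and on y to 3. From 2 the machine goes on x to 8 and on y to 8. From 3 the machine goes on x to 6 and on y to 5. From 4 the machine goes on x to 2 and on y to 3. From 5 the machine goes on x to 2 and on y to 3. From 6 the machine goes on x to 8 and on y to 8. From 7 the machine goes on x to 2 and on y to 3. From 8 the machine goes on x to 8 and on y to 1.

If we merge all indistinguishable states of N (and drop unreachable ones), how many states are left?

States {4,7} cannot be reached from the start state, so discard them.
Start with accepting vs non-accepting: {2,3,5,6,8} | {1}.
Split {2,3,5,6,8} by δ(·,y) → {2,3,5,6} and {8}.
Refine {2,3,5,6} on symbol x: members go to different blocks, giving {2,6} and {3,5}.
Stable partition: {2,6} | {1} | {8} | {3,5} — 4 equivalence classes.

4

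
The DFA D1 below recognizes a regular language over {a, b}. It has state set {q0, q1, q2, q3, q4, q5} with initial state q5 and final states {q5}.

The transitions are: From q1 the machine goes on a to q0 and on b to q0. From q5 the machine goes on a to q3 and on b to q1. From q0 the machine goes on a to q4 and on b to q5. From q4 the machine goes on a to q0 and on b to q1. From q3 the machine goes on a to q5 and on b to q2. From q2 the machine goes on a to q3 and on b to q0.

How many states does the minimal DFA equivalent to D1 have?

Initial partition by acceptance: {q5} | {q0,q1,q2,q3,q4}.
Split {q0,q1,q2,q3,q4} by δ(·,a) → {q0,q1,q2,q4} and {q3}.
Split {q0,q1,q2,q4} by δ(·,a) → {q0,q1,q4} and {q2}.
On input b, block {q0,q1,q4} splits into {q1,q4} and {q0}.
On input b, block {q1,q4} splits into {q1} and {q4}.
Stable partition: {q5} | {q1} | {q3} | {q2} | {q0} | {q4} — 6 equivalence classes.

6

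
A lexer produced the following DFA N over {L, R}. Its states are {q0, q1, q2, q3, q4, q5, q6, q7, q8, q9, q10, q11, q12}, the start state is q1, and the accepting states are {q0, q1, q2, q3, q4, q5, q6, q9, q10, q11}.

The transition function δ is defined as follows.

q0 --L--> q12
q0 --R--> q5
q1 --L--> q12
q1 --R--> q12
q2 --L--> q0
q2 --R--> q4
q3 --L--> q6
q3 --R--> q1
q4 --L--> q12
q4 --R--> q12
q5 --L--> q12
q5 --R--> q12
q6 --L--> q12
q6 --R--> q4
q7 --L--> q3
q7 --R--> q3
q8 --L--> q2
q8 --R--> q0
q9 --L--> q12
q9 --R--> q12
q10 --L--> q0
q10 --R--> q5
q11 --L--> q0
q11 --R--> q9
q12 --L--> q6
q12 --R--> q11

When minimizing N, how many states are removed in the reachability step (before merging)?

Starting at q1 and following transitions, the reachable set is {q0, q1, q4, q5, q6, q9, q11, q12}. That leaves q2, q3, q7, q8, q10 unreachable — 5 in total.

5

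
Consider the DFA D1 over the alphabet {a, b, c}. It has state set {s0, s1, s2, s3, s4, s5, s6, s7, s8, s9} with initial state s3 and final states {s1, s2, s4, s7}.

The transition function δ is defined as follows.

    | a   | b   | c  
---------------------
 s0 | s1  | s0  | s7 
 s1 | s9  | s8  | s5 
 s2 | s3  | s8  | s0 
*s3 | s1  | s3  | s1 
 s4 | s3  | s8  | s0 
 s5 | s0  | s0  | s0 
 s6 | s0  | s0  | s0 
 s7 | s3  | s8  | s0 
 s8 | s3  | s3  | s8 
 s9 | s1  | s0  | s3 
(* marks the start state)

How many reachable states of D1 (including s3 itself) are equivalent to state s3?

1

Reachable states from the start: {s0,s1,s3,s5,s7,s8,s9}. Unreachable: {s2,s4,s6} — drop them.
Initial partition by acceptance: {s1,s7} | {s0,s3,s5,s8,s9}.
On input a, block {s0,s3,s5,s8,s9} splits into {s0,s3,s9} and {s5,s8}.
Split {s1,s7} by δ(·,c) → {s1} and {s7}.
On input c, block {s0,s3,s9} splits into {s0} and {s3} and {s9}.
Refine {s5,s8} on symbol a: members go to different blocks, giving {s5} and {s8}.
The partition is now stable with 7 blocks: {s1} | {s0} | {s5} | {s7} | {s3} | {s9} | {s8}.
The equivalence class containing s3 is {s3}, of size 1.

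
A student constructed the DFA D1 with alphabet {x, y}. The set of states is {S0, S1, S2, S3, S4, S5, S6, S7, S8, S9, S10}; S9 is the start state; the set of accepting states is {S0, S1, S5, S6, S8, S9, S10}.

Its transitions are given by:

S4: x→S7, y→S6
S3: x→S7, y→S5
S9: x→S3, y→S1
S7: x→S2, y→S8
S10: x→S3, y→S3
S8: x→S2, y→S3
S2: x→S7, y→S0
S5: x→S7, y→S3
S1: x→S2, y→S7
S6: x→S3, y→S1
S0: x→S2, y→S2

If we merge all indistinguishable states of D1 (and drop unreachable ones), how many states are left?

First remove the unreachable states {S4,S6,S10}; 8 states remain.
P0 = {S0,S1,S5,S8,S9} | {S2,S3,S7}.
On input y, block {S0,S1,S5,S8,S9} splits into {S0,S1,S5,S8} and {S9}.
No further refinement is possible. Final partition (3 blocks): {S0,S1,S5,S8} | {S2,S3,S7} | {S9}.

3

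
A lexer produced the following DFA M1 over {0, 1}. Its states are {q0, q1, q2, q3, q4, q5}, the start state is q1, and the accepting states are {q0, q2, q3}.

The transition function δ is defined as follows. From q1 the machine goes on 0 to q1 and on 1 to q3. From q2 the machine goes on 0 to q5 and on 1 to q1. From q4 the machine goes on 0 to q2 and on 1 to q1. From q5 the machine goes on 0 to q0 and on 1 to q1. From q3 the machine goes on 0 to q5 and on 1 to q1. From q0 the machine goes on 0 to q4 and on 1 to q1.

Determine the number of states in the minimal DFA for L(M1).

Every state is reachable, so we keep all 6.
Initial partition by acceptance: {q0,q2,q3} | {q1,q4,q5}.
Refine {q1,q4,q5} on symbol 0: members go to different blocks, giving {q4,q5} and {q1}.
No further refinement is possible. Final partition (3 blocks): {q0,q2,q3} | {q4,q5} | {q1}.

3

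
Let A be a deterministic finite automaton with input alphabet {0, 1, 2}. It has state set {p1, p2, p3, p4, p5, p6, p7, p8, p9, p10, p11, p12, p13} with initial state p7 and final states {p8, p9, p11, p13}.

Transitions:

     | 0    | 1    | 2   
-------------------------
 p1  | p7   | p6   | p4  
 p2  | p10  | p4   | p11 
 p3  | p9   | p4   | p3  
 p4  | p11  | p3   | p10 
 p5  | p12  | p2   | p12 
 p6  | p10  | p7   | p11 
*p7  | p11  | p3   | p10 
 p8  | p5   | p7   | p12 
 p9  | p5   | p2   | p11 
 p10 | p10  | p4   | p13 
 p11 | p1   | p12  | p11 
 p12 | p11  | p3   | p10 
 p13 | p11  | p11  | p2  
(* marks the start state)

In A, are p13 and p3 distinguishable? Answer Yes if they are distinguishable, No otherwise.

Reachable states from the start: {p1,p2,p3,p4,p5,p6,p7,p9,p10,p11,p12,p13}. Unreachable: {p8} — drop them.
P0 = {p9,p11,p13} | {p1,p2,p3,p4,p5,p6,p7,p10,p12}.
Refine {p9,p11,p13} on symbol 0: members go to different blocks, giving {p9,p11} and {p13}.
Split {p1,p2,p3,p4,p5,p6,p7,p10,p12} by δ(·,0) → {p1,p2,p5,p6,p10} and {p3,p4,p7,p12}.
Split {p9,p11} by δ(·,1) → {p9} and {p11}.
Split {p1,p2,p5,p6,p10} by δ(·,0) → {p2,p6,p10} and {p1,p5}.
Refine {p2,p6,p10} on symbol 2: members go to different blocks, giving {p2,p6} and {p10}.
On input 0, block {p3,p4,p7,p12} splits into {p4,p7,p12} and {p3}.
No further refinement is possible. Final partition (8 blocks): {p9} | {p2,p6} | {p13} | {p4,p7,p12} | {p11} | {p1,p5} | {p10} | {p3}.
p13 and p3 end up in different blocks, so they are distinguishable. For instance, the string 'ε' is accepted from only p13.

Yes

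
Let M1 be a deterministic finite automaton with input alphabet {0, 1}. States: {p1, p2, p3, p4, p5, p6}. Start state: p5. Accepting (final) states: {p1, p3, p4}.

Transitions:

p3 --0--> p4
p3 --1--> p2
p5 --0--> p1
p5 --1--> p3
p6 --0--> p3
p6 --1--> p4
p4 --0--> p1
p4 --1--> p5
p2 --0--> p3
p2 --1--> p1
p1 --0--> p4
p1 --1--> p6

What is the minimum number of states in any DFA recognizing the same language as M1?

2

Every state is reachable, so we keep all 6.
Initial partition by acceptance: {p1,p3,p4} | {p2,p5,p6}.
Stable partition: {p1,p3,p4} | {p2,p5,p6} — 2 equivalence classes.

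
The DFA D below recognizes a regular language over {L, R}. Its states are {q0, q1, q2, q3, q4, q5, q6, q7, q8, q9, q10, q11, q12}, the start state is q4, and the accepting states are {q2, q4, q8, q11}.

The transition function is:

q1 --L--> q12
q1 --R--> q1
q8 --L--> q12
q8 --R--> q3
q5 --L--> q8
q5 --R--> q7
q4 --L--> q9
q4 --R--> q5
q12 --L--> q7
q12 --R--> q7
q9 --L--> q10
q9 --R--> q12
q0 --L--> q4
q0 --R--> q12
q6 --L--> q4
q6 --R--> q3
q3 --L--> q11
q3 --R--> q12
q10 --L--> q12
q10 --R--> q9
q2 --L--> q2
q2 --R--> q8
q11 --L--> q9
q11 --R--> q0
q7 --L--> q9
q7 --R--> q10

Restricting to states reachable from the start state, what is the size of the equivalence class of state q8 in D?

3

First remove the unreachable states {q1,q2,q6}; 10 states remain.
Start with accepting vs non-accepting: {q4,q8,q11} | {q0,q3,q5,q7,q9,q10,q12}.
On input L, block {q0,q3,q5,q7,q9,q10,q12} splits into {q7,q9,q10,q12} and {q0,q3,q5}.
The partition is now stable with 3 blocks: {q4,q8,q11} | {q7,q9,q10,q12} | {q0,q3,q5}.
The equivalence class containing q8 is {q4,q8,q11}, of size 3.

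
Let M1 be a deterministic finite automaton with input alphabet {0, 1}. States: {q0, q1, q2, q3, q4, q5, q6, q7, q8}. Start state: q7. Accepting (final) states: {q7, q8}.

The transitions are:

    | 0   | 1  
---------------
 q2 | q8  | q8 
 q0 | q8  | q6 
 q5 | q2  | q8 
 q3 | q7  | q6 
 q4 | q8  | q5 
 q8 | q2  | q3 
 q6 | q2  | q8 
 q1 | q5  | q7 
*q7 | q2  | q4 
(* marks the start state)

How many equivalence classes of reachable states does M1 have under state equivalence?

States {q0,q1} cannot be reached from the start state, so discard them.
Start with accepting vs non-accepting: {q7,q8} | {q2,q3,q4,q5,q6}.
Split {q2,q3,q4,q5,q6} by δ(·,0) → {q2,q3,q4} and {q5,q6}.
Split {q2,q3,q4} by δ(·,1) → {q3,q4} and {q2}.
Stable partition: {q7,q8} | {q3,q4} | {q5,q6} | {q2} — 4 equivalence classes.

4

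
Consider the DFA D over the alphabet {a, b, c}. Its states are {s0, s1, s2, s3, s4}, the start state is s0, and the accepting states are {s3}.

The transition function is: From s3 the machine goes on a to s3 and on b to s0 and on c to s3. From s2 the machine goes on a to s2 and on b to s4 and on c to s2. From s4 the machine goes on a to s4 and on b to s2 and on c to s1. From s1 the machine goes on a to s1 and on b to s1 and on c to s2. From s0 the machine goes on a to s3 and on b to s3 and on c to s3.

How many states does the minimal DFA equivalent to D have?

2

First remove the unreachable states {s1,s2,s4}; 2 states remain.
P0 = {s3} | {s0}.
No further refinement is possible. Final partition (2 blocks): {s3} | {s0}.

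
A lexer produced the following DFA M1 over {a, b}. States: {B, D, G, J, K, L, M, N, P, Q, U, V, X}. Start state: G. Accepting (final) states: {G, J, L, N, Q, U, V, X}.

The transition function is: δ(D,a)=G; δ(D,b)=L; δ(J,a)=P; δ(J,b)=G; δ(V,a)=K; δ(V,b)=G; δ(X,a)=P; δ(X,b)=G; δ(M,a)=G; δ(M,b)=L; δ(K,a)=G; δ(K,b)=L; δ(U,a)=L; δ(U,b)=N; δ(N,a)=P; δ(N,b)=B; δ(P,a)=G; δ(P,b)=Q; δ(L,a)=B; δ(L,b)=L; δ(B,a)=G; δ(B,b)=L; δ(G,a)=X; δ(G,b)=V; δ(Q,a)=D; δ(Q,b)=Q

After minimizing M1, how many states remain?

4

Reachable states from the start: {B,D,G,K,L,P,Q,V,X}. Unreachable: {J,M,N,U} — drop them.
Start with accepting vs non-accepting: {G,L,Q,V,X} | {B,D,K,P}.
On input a, block {G,L,Q,V,X} splits into {L,Q,V,X} and {G}.
On input b, block {L,Q,V,X} splits into {L,Q} and {V,X}.
Stable partition: {L,Q} | {B,D,K,P} | {G} | {V,X} — 4 equivalence classes.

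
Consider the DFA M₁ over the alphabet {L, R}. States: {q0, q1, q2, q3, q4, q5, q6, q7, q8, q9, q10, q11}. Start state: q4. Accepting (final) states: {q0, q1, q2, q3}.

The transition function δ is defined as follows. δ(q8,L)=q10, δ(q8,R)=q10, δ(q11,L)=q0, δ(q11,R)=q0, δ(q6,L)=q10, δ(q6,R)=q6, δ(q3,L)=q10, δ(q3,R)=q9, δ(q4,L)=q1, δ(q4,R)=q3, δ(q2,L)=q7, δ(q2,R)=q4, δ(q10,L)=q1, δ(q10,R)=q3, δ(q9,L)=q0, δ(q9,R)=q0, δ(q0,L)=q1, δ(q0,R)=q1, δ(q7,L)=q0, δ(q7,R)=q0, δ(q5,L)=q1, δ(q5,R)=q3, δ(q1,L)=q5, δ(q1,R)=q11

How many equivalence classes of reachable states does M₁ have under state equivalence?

4

First remove the unreachable states {q2,q6,q7,q8}; 8 states remain.
Initial partition by acceptance: {q0,q1,q3} | {q4,q5,q9,q10,q11}.
On input L, block {q0,q1,q3} splits into {q1,q3} and {q0}.
Refine {q4,q5,q9,q10,q11} on symbol L: members go to different blocks, giving {q4,q5,q10} and {q9,q11}.
Stable partition: {q1,q3} | {q4,q5,q10} | {q0} | {q9,q11} — 4 equivalence classes.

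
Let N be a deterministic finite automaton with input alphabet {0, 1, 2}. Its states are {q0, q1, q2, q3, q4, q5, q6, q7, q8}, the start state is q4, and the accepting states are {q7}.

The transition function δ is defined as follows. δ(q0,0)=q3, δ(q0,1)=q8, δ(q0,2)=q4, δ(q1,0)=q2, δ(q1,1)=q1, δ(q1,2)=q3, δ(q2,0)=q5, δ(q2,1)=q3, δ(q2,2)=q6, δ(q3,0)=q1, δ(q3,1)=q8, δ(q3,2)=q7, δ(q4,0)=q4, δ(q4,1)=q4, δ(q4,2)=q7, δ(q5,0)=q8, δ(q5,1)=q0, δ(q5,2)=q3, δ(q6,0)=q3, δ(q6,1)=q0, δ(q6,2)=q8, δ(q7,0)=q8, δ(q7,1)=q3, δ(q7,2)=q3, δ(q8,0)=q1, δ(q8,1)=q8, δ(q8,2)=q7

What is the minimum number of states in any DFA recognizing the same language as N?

P0 = {q7} | {q0,q1,q2,q3,q4,q5,q6,q8}.
On input 2, block {q0,q1,q2,q3,q4,q5,q6,q8} splits into {q0,q1,q2,q5,q6} and {q3,q4,q8}.
On input 0, block {q0,q1,q2,q5,q6} splits into {q0,q5,q6} and {q1,q2}.
Refine {q0,q5,q6} on symbol 1: members go to different blocks, giving {q5,q6} and {q0}.
On input 0, block {q3,q4,q8} splits into {q3,q8} and {q4}.
On input 0, block {q1,q2} splits into {q1} and {q2}.
The partition is now stable with 7 blocks: {q7} | {q5,q6} | {q3,q8} | {q1} | {q0} | {q4} | {q2}.

7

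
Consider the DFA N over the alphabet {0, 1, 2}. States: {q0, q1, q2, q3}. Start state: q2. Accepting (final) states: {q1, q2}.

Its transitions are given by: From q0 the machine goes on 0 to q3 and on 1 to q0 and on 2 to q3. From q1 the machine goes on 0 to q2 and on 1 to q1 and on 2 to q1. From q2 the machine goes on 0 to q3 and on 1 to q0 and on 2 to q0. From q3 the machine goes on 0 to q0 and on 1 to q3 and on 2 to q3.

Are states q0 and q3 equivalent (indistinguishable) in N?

Yes

Reachable states from the start: {q0,q2,q3}. Unreachable: {q1} — drop them.
Initial partition by acceptance: {q2} | {q0,q3}.
Stable partition: {q2} | {q0,q3} — 2 equivalence classes.
q0 and q3 lie in the same block of the stable partition, so they are equivalent — no string distinguishes them.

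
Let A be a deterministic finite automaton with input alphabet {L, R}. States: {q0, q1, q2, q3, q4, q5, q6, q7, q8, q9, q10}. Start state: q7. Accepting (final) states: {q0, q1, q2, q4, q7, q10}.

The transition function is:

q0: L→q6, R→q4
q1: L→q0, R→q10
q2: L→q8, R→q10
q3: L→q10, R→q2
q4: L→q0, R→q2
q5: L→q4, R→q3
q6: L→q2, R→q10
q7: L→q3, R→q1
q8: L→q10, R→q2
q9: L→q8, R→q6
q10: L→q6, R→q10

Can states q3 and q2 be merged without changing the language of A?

No

States {q5,q9} cannot be reached from the start state, so discard them.
P0 = {q0,q1,q2,q4,q7,q10} | {q3,q6,q8}.
Refine {q0,q1,q2,q4,q7,q10} on symbol L: members go to different blocks, giving {q0,q2,q7,q10} and {q1,q4}.
Refine {q0,q2,q7,q10} on symbol R: members go to different blocks, giving {q0,q7} and {q2,q10}.
Stable partition: {q0,q7} | {q3,q6,q8} | {q1,q4} | {q2,q10} — 4 equivalence classes.
q3 and q2 end up in different blocks, so they are distinguishable. For instance, the string 'ε' is accepted from only q2.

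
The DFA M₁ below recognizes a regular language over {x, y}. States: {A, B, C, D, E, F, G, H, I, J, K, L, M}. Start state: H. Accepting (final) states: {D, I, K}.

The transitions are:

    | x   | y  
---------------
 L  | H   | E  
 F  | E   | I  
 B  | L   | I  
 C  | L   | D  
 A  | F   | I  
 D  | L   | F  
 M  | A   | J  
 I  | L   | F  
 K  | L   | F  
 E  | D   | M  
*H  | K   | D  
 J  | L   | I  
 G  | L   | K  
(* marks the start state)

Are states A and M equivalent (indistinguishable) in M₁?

No

States {B,C,G} cannot be reached from the start state, so discard them.
Start with accepting vs non-accepting: {D,I,K} | {A,E,F,H,J,L,M}.
On input x, block {A,E,F,H,J,L,M} splits into {A,F,J,L,M} and {E,H}.
Split {A,F,J,L,M} by δ(·,x) → {A,J,M} and {F,L}.
Refine {A,J,M} on symbol x: members go to different blocks, giving {A,J} and {M}.
On input y, block {E,H} splits into {E} and {H}.
On input x, block {F,L} splits into {F} and {L}.
Refine {A,J} on symbol x: members go to different blocks, giving {A} and {J}.
The partition is now stable with 8 blocks: {D,I,K} | {A} | {E} | {F} | {M} | {H} | {L} | {J}.
A and M end up in different blocks, so they are distinguishable. For instance, the string 'y' is accepted from only A.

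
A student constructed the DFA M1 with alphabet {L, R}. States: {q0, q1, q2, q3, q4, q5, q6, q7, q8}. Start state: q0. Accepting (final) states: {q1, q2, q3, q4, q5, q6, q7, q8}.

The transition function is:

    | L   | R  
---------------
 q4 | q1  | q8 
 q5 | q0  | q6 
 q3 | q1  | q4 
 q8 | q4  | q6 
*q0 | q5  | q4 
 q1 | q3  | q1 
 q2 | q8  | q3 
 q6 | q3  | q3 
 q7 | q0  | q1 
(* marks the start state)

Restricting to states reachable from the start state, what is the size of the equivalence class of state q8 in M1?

5

First remove the unreachable states {q2,q7}; 7 states remain.
Initial partition by acceptance: {q1,q3,q4,q5,q6,q8} | {q0}.
Refine {q1,q3,q4,q5,q6,q8} on symbol L: members go to different blocks, giving {q1,q3,q4,q6,q8} and {q5}.
No further refinement is possible. Final partition (3 blocks): {q1,q3,q4,q6,q8} | {q0} | {q5}.
The equivalence class containing q8 is {q1,q3,q4,q6,q8}, of size 5.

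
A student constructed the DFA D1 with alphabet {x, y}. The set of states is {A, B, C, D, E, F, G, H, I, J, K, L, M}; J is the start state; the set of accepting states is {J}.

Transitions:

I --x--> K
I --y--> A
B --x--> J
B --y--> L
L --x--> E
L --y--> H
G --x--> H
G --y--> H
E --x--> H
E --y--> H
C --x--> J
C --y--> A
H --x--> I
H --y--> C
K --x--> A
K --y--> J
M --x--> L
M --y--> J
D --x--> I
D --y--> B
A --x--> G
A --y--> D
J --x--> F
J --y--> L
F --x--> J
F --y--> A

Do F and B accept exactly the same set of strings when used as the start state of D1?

Yes

States {M} cannot be reached from the start state, so discard them.
P0 = {J} | {A,B,C,D,E,F,G,H,I,K,L}.
On input x, block {A,B,C,D,E,F,G,H,I,K,L} splits into {A,D,E,G,H,I,K,L} and {B,C,F}.
Split {A,D,E,G,H,I,K,L} by δ(·,y) → {A,E,G,I,L} and {D,H} and {K}.
Split {A,E,G,I,L} by δ(·,x) → {A,L} and {E,G} and {I}.
Stable partition: {J} | {A,L} | {B,C,F} | {D,H} | {K} | {E,G} | {I} — 7 equivalence classes.
F and B lie in the same block of the stable partition, so they are equivalent — no string distinguishes them.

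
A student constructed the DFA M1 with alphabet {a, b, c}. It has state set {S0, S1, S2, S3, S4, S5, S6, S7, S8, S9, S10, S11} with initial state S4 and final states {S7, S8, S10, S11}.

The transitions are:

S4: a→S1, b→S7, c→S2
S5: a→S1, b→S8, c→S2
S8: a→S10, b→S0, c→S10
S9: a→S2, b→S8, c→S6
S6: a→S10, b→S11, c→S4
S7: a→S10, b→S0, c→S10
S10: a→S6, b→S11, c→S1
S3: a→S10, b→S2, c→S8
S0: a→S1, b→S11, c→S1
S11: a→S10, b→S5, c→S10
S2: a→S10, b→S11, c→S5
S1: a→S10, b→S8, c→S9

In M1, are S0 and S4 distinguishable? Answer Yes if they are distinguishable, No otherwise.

No

States {S3} cannot be reached from the start state, so discard them.
Initial partition by acceptance: {S7,S8,S10,S11} | {S0,S1,S2,S4,S5,S6,S9}.
Refine {S7,S8,S10,S11} on symbol a: members go to different blocks, giving {S7,S8,S11} and {S10}.
On input a, block {S0,S1,S2,S4,S5,S6,S9} splits into {S0,S4,S5,S9} and {S1,S2,S6}.
The partition is now stable with 4 blocks: {S7,S8,S11} | {S0,S4,S5,S9} | {S10} | {S1,S2,S6}.
S0 and S4 lie in the same block of the stable partition, so they are equivalent — no string distinguishes them.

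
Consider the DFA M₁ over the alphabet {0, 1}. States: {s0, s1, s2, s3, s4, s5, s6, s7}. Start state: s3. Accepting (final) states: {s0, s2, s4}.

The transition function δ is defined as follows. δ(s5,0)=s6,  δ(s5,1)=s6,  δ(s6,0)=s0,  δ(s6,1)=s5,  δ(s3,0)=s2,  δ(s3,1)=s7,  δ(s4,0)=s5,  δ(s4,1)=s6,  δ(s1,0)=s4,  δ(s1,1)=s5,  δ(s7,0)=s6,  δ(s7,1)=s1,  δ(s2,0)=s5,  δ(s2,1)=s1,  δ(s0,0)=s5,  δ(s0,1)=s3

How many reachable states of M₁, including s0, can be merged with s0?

3

Start with accepting vs non-accepting: {s0,s2,s4} | {s1,s3,s5,s6,s7}.
Refine {s1,s3,s5,s6,s7} on symbol 0: members go to different blocks, giving {s1,s3,s6} and {s5,s7}.
Stable partition: {s0,s2,s4} | {s1,s3,s6} | {s5,s7} — 3 equivalence classes.
State s0 belongs to the block {s0,s2,s4}, which has 3 states.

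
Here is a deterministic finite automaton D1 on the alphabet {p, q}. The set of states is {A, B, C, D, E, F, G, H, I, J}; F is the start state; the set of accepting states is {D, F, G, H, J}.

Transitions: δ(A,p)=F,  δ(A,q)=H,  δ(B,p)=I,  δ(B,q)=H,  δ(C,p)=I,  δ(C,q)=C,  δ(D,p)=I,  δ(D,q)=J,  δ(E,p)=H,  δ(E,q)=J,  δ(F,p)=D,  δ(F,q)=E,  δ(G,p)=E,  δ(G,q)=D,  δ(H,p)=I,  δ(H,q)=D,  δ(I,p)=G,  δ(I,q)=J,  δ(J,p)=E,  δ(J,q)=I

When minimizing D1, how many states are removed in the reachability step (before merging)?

3

No path from F leads to A, B, C; the other 7 states are all reachable.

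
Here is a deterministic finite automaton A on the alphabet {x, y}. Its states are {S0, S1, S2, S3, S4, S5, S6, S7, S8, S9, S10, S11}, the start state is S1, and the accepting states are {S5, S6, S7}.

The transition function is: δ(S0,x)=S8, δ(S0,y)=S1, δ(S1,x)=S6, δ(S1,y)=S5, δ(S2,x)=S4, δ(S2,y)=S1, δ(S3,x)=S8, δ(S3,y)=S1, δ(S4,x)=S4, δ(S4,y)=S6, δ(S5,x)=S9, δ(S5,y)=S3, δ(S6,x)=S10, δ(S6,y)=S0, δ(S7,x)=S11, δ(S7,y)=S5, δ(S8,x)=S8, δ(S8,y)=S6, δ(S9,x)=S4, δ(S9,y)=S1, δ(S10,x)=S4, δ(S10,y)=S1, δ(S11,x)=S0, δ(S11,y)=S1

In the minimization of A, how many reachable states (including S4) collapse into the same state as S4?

2

States {S2,S7,S11} cannot be reached from the start state, so discard them.
P0 = {S5,S6} | {S0,S1,S3,S4,S8,S9,S10}.
Refine {S0,S1,S3,S4,S8,S9,S10} on symbol x: members go to different blocks, giving {S0,S3,S4,S8,S9,S10} and {S1}.
On input y, block {S0,S3,S4,S8,S9,S10} splits into {S0,S3,S9,S10} and {S4,S8}.
Stable partition: {S5,S6} | {S0,S3,S9,S10} | {S1} | {S4,S8} — 4 equivalence classes.
State S4 belongs to the block {S4,S8}, which has 2 states.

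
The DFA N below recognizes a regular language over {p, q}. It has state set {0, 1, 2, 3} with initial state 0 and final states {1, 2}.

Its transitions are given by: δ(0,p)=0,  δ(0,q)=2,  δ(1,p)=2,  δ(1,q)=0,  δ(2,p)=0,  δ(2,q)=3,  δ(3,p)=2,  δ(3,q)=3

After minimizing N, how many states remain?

States {1} cannot be reached from the start state, so discard them.
P0 = {2} | {0,3}.
On input p, block {0,3} splits into {0} and {3}.
The partition is now stable with 3 blocks: {2} | {0} | {3}.

3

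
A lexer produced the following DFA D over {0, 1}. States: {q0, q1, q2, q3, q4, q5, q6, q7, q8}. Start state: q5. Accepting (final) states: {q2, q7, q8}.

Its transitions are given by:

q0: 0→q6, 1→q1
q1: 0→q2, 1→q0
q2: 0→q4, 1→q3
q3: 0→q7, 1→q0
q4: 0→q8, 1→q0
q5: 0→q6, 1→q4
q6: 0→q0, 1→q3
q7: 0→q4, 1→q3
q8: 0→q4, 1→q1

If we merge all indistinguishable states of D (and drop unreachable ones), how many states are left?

3

Every state is reachable, so we keep all 9.
P0 = {q2,q7,q8} | {q0,q1,q3,q4,q5,q6}.
Refine {q0,q1,q3,q4,q5,q6} on symbol 0: members go to different blocks, giving {q0,q5,q6} and {q1,q3,q4}.
The partition is now stable with 3 blocks: {q2,q7,q8} | {q0,q5,q6} | {q1,q3,q4}.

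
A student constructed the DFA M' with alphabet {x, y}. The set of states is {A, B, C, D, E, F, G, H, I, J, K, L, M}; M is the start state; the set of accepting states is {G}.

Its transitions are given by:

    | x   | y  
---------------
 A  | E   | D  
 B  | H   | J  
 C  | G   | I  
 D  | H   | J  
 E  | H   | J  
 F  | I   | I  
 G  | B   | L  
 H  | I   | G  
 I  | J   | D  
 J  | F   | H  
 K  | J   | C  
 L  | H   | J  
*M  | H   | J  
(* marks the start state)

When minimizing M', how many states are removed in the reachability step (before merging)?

4

Starting at M and following transitions, the reachable set is {B, D, F, G, H, I, J, L, M}. That leaves A, C, E, K unreachable — 4 in total.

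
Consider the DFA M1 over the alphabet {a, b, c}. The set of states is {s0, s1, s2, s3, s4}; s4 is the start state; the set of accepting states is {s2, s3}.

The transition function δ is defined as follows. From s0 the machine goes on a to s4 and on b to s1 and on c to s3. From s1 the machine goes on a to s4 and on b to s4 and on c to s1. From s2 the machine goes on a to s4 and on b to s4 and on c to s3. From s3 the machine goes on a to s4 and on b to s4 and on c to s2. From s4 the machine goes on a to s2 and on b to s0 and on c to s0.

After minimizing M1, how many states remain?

Start with accepting vs non-accepting: {s2,s3} | {s0,s1,s4}.
Split {s0,s1,s4} by δ(·,a) → {s0,s1} and {s4}.
On input b, block {s0,s1} splits into {s0} and {s1}.
The partition is now stable with 4 blocks: {s2,s3} | {s0} | {s4} | {s1}.

4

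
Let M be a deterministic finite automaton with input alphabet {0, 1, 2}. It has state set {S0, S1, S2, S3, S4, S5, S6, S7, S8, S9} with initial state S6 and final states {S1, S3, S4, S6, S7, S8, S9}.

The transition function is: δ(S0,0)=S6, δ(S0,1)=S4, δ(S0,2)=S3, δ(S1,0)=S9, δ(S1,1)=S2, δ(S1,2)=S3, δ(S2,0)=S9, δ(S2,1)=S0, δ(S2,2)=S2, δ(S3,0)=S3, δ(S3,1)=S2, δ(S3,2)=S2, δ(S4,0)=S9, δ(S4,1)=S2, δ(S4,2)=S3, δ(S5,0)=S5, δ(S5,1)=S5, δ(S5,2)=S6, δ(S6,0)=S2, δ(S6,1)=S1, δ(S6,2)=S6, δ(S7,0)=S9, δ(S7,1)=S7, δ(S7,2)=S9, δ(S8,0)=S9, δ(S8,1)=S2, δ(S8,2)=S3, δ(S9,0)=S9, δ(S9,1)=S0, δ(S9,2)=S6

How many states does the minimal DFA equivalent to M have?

6

Reachable states from the start: {S0,S1,S2,S3,S4,S6,S9}. Unreachable: {S5,S7,S8} — drop them.
Start with accepting vs non-accepting: {S1,S3,S4,S6,S9} | {S0,S2}.
Split {S1,S3,S4,S6,S9} by δ(·,0) → {S1,S3,S4,S9} and {S6}.
Refine {S1,S3,S4,S9} on symbol 2: members go to different blocks, giving {S1,S4} and {S3} and {S9}.
Split {S0,S2} by δ(·,0) → {S0} and {S2}.
No further refinement is possible. Final partition (6 blocks): {S1,S4} | {S0} | {S6} | {S3} | {S9} | {S2}.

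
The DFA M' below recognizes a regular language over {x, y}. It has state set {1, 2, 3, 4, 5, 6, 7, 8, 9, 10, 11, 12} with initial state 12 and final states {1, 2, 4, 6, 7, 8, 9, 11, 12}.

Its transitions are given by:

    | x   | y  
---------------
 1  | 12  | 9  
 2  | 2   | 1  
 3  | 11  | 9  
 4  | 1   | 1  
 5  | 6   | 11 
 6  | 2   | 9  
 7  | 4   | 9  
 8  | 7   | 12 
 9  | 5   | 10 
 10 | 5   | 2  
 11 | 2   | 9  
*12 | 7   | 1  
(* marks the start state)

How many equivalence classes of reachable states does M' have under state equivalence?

7

States {3,8} cannot be reached from the start state, so discard them.
P0 = {1,2,4,6,7,9,11,12} | {5,10}.
Refine {1,2,4,6,7,9,11,12} on symbol x: members go to different blocks, giving {1,2,4,6,7,11,12} and {9}.
Refine {1,2,4,6,7,11,12} on symbol y: members go to different blocks, giving {1,6,7,11} and {2,4,12}.
On input x, block {5,10} splits into {5} and {10}.
Refine {2,4,12} on symbol x: members go to different blocks, giving {4,12} and {2}.
Refine {1,6,7,11} on symbol x: members go to different blocks, giving {1,7} and {6,11}.
No further refinement is possible. Final partition (7 blocks): {1,7} | {5} | {9} | {4,12} | {10} | {2} | {6,11}.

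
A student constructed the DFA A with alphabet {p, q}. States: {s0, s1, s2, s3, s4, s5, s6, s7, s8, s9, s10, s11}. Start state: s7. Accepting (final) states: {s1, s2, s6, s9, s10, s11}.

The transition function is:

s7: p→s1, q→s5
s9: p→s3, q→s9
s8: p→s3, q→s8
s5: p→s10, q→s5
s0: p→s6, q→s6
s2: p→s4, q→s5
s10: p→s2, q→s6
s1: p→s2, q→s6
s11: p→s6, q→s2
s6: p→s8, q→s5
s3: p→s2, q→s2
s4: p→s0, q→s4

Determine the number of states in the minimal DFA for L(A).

First remove the unreachable states {s9,s11}; 10 states remain.
P0 = {s1,s2,s6,s10} | {s0,s3,s4,s5,s7,s8}.
Split {s1,s2,s6,s10} by δ(·,p) → {s1,s10} and {s2,s6}.
On input p, block {s0,s3,s4,s5,s7,s8} splits into {s0,s3} and {s4,s8} and {s5,s7}.
No further refinement is possible. Final partition (5 blocks): {s1,s10} | {s0,s3} | {s2,s6} | {s4,s8} | {s5,s7}.

5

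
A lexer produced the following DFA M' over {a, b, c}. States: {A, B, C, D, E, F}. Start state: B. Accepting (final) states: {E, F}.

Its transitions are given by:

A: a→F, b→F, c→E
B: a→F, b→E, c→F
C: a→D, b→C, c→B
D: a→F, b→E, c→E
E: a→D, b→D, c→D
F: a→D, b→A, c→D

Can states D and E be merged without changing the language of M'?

States {C} cannot be reached from the start state, so discard them.
Initial partition by acceptance: {E,F} | {A,B,D}.
Stable partition: {E,F} | {A,B,D} — 2 equivalence classes.
D and E end up in different blocks, so they are distinguishable. For instance, the string 'ε' is accepted from only E.

No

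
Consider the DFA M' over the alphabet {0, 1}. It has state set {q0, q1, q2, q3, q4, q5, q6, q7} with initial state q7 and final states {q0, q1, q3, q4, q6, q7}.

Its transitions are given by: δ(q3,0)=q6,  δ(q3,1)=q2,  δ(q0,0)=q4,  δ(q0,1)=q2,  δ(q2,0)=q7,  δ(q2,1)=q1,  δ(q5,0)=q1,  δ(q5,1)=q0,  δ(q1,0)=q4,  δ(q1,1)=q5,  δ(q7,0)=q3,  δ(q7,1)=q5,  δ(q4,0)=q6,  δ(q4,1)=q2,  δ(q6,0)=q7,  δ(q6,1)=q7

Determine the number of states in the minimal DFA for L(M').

4

All states are reachable from the start state.
P0 = {q0,q1,q3,q4,q6,q7} | {q2,q5}.
Split {q0,q1,q3,q4,q6,q7} by δ(·,1) → {q0,q1,q3,q4,q7} and {q6}.
Refine {q0,q1,q3,q4,q7} on symbol 0: members go to different blocks, giving {q0,q1,q7} and {q3,q4}.
The partition is now stable with 4 blocks: {q0,q1,q7} | {q2,q5} | {q6} | {q3,q4}.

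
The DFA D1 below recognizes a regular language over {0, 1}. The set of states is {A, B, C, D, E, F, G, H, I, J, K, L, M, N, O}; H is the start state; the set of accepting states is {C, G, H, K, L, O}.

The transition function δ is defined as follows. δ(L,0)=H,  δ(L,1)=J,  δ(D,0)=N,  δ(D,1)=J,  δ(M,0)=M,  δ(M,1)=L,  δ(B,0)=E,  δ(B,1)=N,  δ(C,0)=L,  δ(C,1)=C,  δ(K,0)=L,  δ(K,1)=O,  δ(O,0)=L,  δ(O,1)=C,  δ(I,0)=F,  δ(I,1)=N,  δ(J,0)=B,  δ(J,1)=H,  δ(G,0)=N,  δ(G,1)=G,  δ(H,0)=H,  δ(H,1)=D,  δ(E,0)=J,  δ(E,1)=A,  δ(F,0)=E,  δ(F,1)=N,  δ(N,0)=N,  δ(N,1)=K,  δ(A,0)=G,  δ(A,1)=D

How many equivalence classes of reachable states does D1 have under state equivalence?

Reachable states from the start: {A,B,C,D,E,G,H,J,K,L,N,O}. Unreachable: {F,I,M} — drop them.
Initial partition by acceptance: {C,G,H,K,L,O} | {A,B,D,E,J,N}.
Split {C,G,H,K,L,O} by δ(·,0) → {C,H,K,L,O} and {G}.
On input 1, block {C,H,K,L,O} splits into {C,K,O} and {H,L}.
On input 0, block {A,B,D,E,J,N} splits into {B,D,E,J,N} and {A}.
Split {B,D,E,J,N} by δ(·,1) → {B,D} and {E} and {J} and {N}.
Refine {B,D} on symbol 0: members go to different blocks, giving {B} and {D}.
Refine {H,L} on symbol 1: members go to different blocks, giving {H} and {L}.
Stable partition: {C,K,O} | {B} | {G} | {H} | {A} | {E} | {J} | {N} | {D} | {L} — 10 equivalence classes.

10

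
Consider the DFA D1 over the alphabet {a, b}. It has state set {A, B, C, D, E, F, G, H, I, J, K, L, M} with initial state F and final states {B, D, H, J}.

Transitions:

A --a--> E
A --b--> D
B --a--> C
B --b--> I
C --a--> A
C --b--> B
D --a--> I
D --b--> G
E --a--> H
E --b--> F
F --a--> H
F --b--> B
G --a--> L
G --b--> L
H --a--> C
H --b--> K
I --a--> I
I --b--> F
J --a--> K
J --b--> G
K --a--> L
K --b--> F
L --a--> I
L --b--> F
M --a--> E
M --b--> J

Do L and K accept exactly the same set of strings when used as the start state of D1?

Yes

States {J,M} cannot be reached from the start state, so discard them.
P0 = {B,D,H} | {A,C,E,F,G,I,K,L}.
On input a, block {A,C,E,F,G,I,K,L} splits into {A,C,G,I,K,L} and {E,F}.
Refine {A,C,G,I,K,L} on symbol a: members go to different blocks, giving {C,G,I,K,L} and {A}.
Refine {C,G,I,K,L} on symbol a: members go to different blocks, giving {G,I,K,L} and {C}.
On input a, block {B,D,H} splits into {B,H} and {D}.
On input b, block {G,I,K,L} splits into {I,K,L} and {G}.
Split {E,F} by δ(·,b) → {E} and {F}.
Stable partition: {B,H} | {I,K,L} | {E} | {A} | {C} | {D} | {G} | {F} — 8 equivalence classes.
L and K lie in the same block of the stable partition, so they are equivalent — no string distinguishes them.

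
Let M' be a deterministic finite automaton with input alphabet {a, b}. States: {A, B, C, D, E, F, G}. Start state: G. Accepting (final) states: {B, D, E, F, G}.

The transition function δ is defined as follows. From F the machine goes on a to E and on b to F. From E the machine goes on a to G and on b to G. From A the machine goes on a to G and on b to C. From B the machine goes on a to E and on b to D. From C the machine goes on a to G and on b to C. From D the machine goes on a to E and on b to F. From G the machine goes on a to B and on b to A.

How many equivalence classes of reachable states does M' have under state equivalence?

Start with accepting vs non-accepting: {B,D,E,F,G} | {A,C}.
Split {B,D,E,F,G} by δ(·,b) → {B,D,E,F} and {G}.
Split {B,D,E,F} by δ(·,a) → {B,D,F} and {E}.
The partition is now stable with 4 blocks: {B,D,F} | {A,C} | {G} | {E}.

4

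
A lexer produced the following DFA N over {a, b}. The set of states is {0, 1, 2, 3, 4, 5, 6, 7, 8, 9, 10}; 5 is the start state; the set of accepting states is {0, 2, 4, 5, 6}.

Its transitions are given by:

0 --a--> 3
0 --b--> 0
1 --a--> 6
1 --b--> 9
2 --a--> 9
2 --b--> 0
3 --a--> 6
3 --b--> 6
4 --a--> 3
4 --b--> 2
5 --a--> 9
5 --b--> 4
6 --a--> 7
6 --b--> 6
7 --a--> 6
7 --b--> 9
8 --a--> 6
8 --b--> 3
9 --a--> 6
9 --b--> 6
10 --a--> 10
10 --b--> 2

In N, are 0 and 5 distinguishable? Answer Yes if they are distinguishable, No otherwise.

Reachable states from the start: {0,2,3,4,5,6,7,9}. Unreachable: {1,8,10} — drop them.
P0 = {0,2,4,5,6} | {3,7,9}.
On input b, block {3,7,9} splits into {3,9} and {7}.
On input a, block {0,2,4,5,6} splits into {0,2,4,5} and {6}.
No further refinement is possible. Final partition (4 blocks): {0,2,4,5} | {3,9} | {7} | {6}.
0 and 5 lie in the same block of the stable partition, so they are equivalent — no string distinguishes them.

No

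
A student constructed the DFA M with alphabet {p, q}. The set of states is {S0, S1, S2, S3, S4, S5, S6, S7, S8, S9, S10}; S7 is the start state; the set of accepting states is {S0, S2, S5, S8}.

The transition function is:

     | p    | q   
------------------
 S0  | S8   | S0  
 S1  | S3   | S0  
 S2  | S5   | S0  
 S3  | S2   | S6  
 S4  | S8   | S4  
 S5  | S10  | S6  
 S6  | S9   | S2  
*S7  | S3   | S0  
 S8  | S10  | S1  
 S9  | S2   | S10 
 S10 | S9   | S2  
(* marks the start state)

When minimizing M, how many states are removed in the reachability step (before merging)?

1

Starting at S7 and following transitions, the reachable set is {S0, S1, S2, S3, S5, S6, S7, S8, S9, S10}. That leaves S4 unreachable — 1 in total.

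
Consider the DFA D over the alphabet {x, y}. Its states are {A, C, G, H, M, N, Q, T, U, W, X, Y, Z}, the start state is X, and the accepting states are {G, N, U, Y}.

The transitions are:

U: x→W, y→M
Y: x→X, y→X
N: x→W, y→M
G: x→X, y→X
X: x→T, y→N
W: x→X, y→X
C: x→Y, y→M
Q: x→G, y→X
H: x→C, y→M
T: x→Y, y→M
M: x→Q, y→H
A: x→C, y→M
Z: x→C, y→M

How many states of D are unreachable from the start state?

3

No path from X leads to A, U, Z; the other 10 states are all reachable.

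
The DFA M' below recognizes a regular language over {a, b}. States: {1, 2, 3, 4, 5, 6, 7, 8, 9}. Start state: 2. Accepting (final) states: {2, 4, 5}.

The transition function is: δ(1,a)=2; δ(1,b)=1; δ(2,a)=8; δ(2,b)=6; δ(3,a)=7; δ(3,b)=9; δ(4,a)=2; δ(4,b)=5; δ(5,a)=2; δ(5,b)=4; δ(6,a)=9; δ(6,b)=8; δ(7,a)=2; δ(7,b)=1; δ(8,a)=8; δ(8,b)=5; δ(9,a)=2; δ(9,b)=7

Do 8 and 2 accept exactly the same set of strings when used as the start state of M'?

No

First remove the unreachable states {3}; 8 states remain.
Initial partition by acceptance: {2,4,5} | {1,6,7,8,9}.
Refine {2,4,5} on symbol a: members go to different blocks, giving {4,5} and {2}.
Refine {1,6,7,8,9} on symbol a: members go to different blocks, giving {1,7,9} and {6,8}.
Split {6,8} by δ(·,a) → {6} and {8}.
The partition is now stable with 5 blocks: {4,5} | {1,7,9} | {2} | {6} | {8}.
8 and 2 end up in different blocks, so they are distinguishable. For instance, the string 'ε' is accepted from only 2.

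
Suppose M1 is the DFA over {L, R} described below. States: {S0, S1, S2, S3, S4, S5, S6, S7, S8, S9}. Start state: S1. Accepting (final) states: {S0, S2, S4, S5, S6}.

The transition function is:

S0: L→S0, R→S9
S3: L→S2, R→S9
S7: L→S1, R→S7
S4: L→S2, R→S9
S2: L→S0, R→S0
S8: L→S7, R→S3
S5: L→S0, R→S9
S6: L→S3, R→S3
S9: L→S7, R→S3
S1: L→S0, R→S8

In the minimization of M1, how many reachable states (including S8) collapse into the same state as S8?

2

Reachable states from the start: {S0,S1,S2,S3,S7,S8,S9}. Unreachable: {S4,S5,S6} — drop them.
Initial partition by acceptance: {S0,S2} | {S1,S3,S7,S8,S9}.
Refine {S0,S2} on symbol R: members go to different blocks, giving {S0} and {S2}.
Split {S1,S3,S7,S8,S9} by δ(·,L) → {S7,S8,S9} and {S1} and {S3}.
Refine {S7,S8,S9} on symbol L: members go to different blocks, giving {S8,S9} and {S7}.
The partition is now stable with 6 blocks: {S0} | {S8,S9} | {S2} | {S1} | {S3} | {S7}.
The equivalence class containing S8 is {S8,S9}, of size 2.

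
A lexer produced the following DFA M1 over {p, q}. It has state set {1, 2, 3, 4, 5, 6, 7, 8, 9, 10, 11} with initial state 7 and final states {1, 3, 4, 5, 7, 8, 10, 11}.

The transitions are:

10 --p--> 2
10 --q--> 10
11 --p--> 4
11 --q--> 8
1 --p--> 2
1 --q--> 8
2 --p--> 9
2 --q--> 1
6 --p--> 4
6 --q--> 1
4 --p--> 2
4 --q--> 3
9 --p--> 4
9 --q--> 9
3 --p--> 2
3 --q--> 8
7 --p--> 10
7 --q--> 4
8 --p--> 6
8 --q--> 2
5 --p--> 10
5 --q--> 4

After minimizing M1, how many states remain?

First remove the unreachable states {5,11}; 9 states remain.
P0 = {1,3,4,7,8,10} | {2,6,9}.
On input p, block {1,3,4,7,8,10} splits into {1,3,4,8,10} and {7}.
Split {1,3,4,8,10} by δ(·,q) → {1,3,4,10} and {8}.
Refine {1,3,4,10} on symbol q: members go to different blocks, giving {1,3} and {4,10}.
Refine {2,6,9} on symbol p: members go to different blocks, giving {6,9} and {2}.
Split {6,9} by δ(·,q) → {6} and {9}.
Split {4,10} by δ(·,q) → {4} and {10}.
The partition is now stable with 8 blocks: {1,3} | {6} | {7} | {8} | {4} | {2} | {9} | {10}.

8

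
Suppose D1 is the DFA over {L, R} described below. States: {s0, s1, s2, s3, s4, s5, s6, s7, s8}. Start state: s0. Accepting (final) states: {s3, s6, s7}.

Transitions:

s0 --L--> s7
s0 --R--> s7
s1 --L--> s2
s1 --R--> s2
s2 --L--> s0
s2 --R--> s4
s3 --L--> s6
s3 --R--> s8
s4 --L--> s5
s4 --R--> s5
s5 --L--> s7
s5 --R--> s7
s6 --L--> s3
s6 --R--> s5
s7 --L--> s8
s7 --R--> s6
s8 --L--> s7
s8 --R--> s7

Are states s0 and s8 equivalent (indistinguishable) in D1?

First remove the unreachable states {s1,s2,s4}; 6 states remain.
Initial partition by acceptance: {s3,s6,s7} | {s0,s5,s8}.
On input L, block {s3,s6,s7} splits into {s3,s6} and {s7}.
No further refinement is possible. Final partition (3 blocks): {s3,s6} | {s0,s5,s8} | {s7}.
s0 and s8 lie in the same block of the stable partition, so they are equivalent — no string distinguishes them.

Yes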